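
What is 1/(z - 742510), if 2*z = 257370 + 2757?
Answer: -2/1224893 ≈ -1.6328e-6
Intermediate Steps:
z = 260127/2 (z = (257370 + 2757)/2 = (½)*260127 = 260127/2 ≈ 1.3006e+5)
1/(z - 742510) = 1/(260127/2 - 742510) = 1/(-1224893/2) = -2/1224893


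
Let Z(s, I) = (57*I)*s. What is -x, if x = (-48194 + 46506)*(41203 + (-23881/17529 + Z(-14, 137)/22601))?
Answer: 27549944357204576/396172929 ≈ 6.9540e+7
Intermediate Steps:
Z(s, I) = 57*I*s
x = -27549944357204576/396172929 (x = (-48194 + 46506)*(41203 + (-23881/17529 + (57*137*(-14))/22601)) = -1688*(41203 + (-23881*1/17529 - 109326*1/22601)) = -1688*(41203 + (-23881/17529 - 109326/22601)) = -1688*(41203 - 2456109935/396172929) = -1688*16321057083652/396172929 = -27549944357204576/396172929 ≈ -6.9540e+7)
-x = -1*(-27549944357204576/396172929) = 27549944357204576/396172929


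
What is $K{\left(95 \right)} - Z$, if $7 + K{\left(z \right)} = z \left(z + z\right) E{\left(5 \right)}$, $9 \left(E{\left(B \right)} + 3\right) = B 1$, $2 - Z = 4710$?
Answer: $- \frac{354791}{9} \approx -39421.0$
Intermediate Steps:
$Z = -4708$ ($Z = 2 - 4710 = -4708$)
$E{\left(B \right)} = -3 + \frac{B}{9}$ ($E{\left(B \right)} = -3 + \frac{B 1}{9} = -3 + \frac{B}{9}$)
$K{\left(z \right)} = -7 - \frac{44 z^{2}}{9}$ ($K{\left(z \right)} = -7 + z \left(z + z\right) \left(-3 + \frac{1}{9} \cdot 5\right) = -7 + z 2 z \left(-3 + \frac{5}{9}\right) = -7 + 2 z^{2} \left(- \frac{22}{9}\right) = -7 - \frac{44 z^{2}}{9}$)
$K{\left(95 \right)} - Z = \left(-7 - \frac{44 \cdot 95^{2}}{9}\right) - -4708 = \left(-7 - \frac{397100}{9}\right) + 4708 = - \frac{397163}{9} + 4708 = - \frac{354791}{9}$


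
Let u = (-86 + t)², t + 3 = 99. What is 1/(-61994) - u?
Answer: -6199401/61994 ≈ -100.00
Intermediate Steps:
t = 96 (t = -3 + 99 = 96)
u = 100 (u = (-86 + 96)² = 10² = 100)
1/(-61994) - u = 1/(-61994) - 1*100 = -1/61994 - 100 = -6199401/61994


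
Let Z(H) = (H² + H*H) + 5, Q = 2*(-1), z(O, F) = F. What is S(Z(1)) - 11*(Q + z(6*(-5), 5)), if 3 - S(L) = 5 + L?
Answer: -42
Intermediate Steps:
Q = -2
Z(H) = 5 + 2*H² (Z(H) = (H² + H²) + 5 = 2*H² + 5 = 5 + 2*H²)
S(L) = -2 - L (S(L) = 3 - (5 + L) = 3 + (-5 - L) = -2 - L)
S(Z(1)) - 11*(Q + z(6*(-5), 5)) = (-2 - (5 + 2*1²)) - 11*(-2 + 5) = (-2 - (5 + 2*1)) - 11*3 = (-2 - (5 + 2)) - 1*33 = (-2 - 1*7) - 33 = (-2 - 7) - 33 = -9 - 33 = -42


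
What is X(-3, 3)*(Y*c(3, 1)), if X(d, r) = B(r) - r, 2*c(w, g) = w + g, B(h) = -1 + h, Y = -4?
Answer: 8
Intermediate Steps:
c(w, g) = g/2 + w/2 (c(w, g) = (w + g)/2 = (g + w)/2 = g/2 + w/2)
X(d, r) = -1 (X(d, r) = (-1 + r) - r = -1)
X(-3, 3)*(Y*c(3, 1)) = -(-4)*((½)*1 + (½)*3) = -(-4)*(½ + 3/2) = -(-4)*2 = -1*(-8) = 8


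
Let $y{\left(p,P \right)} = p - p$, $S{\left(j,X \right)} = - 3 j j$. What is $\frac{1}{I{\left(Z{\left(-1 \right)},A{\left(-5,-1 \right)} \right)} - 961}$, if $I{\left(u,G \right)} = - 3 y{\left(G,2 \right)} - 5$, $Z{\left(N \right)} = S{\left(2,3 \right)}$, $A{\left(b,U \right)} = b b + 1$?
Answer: $- \frac{1}{966} \approx -0.0010352$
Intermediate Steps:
$A{\left(b,U \right)} = 1 + b^{2}$ ($A{\left(b,U \right)} = b^{2} + 1 = 1 + b^{2}$)
$S{\left(j,X \right)} = - 3 j^{2}$
$Z{\left(N \right)} = -12$ ($Z{\left(N \right)} = - 3 \cdot 2^{2} = \left(-3\right) 4 = -12$)
$y{\left(p,P \right)} = 0$
$I{\left(u,G \right)} = -5$ ($I{\left(u,G \right)} = \left(-3\right) 0 - 5 = 0 - 5 = -5$)
$\frac{1}{I{\left(Z{\left(-1 \right)},A{\left(-5,-1 \right)} \right)} - 961} = \frac{1}{-5 - 961} = \frac{1}{-966} = - \frac{1}{966}$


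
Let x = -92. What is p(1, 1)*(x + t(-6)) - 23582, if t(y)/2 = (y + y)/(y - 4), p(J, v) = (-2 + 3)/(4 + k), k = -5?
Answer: -117462/5 ≈ -23492.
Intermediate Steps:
p(J, v) = -1 (p(J, v) = (-2 + 3)/(4 - 5) = 1/(-1) = 1*(-1) = -1)
t(y) = 4*y/(-4 + y) (t(y) = 2*((y + y)/(y - 4)) = 2*((2*y)/(-4 + y)) = 2*(2*y/(-4 + y)) = 4*y/(-4 + y))
p(1, 1)*(x + t(-6)) - 23582 = -(-92 + 4*(-6)/(-4 - 6)) - 23582 = -(-92 + 4*(-6)/(-10)) - 23582 = -(-92 + 4*(-6)*(-⅒)) - 23582 = -(-92 + 12/5) - 23582 = -1*(-448/5) - 23582 = 448/5 - 23582 = -117462/5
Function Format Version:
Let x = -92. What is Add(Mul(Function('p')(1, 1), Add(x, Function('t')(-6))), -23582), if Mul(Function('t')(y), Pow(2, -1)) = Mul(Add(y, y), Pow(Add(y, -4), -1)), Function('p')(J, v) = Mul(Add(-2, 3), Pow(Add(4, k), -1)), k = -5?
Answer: Rational(-117462, 5) ≈ -23492.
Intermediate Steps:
Function('p')(J, v) = -1 (Function('p')(J, v) = Mul(Add(-2, 3), Pow(Add(4, -5), -1)) = Mul(1, Pow(-1, -1)) = Mul(1, -1) = -1)
Function('t')(y) = Mul(4, y, Pow(Add(-4, y), -1)) (Function('t')(y) = Mul(2, Mul(Add(y, y), Pow(Add(y, -4), -1))) = Mul(2, Mul(Mul(2, y), Pow(Add(-4, y), -1))) = Mul(2, Mul(2, y, Pow(Add(-4, y), -1))) = Mul(4, y, Pow(Add(-4, y), -1)))
Add(Mul(Function('p')(1, 1), Add(x, Function('t')(-6))), -23582) = Add(Mul(-1, Add(-92, Mul(4, -6, Pow(Add(-4, -6), -1)))), -23582) = Add(Mul(-1, Add(-92, Mul(4, -6, Pow(-10, -1)))), -23582) = Add(Mul(-1, Add(-92, Mul(4, -6, Rational(-1, 10)))), -23582) = Add(Mul(-1, Add(-92, Rational(12, 5))), -23582) = Add(Mul(-1, Rational(-448, 5)), -23582) = Add(Rational(448, 5), -23582) = Rational(-117462, 5)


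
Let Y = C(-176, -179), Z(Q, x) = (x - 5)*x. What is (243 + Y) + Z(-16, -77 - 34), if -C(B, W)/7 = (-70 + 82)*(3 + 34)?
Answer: 10011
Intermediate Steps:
Z(Q, x) = x*(-5 + x) (Z(Q, x) = (-5 + x)*x = x*(-5 + x))
C(B, W) = -3108 (C(B, W) = -7*(-70 + 82)*(3 + 34) = -84*37 = -7*444 = -3108)
Y = -3108
(243 + Y) + Z(-16, -77 - 34) = (243 - 3108) + (-77 - 34)*(-5 + (-77 - 34)) = -2865 - 111*(-5 - 111) = -2865 - 111*(-116) = -2865 + 12876 = 10011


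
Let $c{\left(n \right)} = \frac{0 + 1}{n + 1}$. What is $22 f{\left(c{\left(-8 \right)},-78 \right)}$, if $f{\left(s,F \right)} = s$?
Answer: $- \frac{22}{7} \approx -3.1429$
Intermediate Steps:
$c{\left(n \right)} = \frac{1}{1 + n}$ ($c{\left(n \right)} = 1 \frac{1}{1 + n} = \frac{1}{1 + n}$)
$22 f{\left(c{\left(-8 \right)},-78 \right)} = \frac{22}{1 - 8} = \frac{22}{-7} = 22 \left(- \frac{1}{7}\right) = - \frac{22}{7}$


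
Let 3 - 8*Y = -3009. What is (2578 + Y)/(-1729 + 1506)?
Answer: -5909/446 ≈ -13.249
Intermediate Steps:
Y = 753/2 (Y = 3/8 - ⅛*(-3009) = 3/8 + 3009/8 = 753/2 ≈ 376.50)
(2578 + Y)/(-1729 + 1506) = (2578 + 753/2)/(-1729 + 1506) = (5909/2)/(-223) = (5909/2)*(-1/223) = -5909/446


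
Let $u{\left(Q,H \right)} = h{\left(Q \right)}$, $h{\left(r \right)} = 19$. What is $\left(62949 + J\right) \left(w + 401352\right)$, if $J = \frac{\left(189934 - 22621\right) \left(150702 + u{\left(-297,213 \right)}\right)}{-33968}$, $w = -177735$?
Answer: $- \frac{5160930769395297}{33968} \approx -1.5193 \cdot 10^{11}$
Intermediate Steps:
$u{\left(Q,H \right)} = 19$
$J = - \frac{25217582673}{33968}$ ($J = \frac{\left(189934 - 22621\right) \left(150702 + 19\right)}{-33968} = 167313 \cdot 150721 \left(- \frac{1}{33968}\right) = 25217582673 \left(- \frac{1}{33968}\right) = - \frac{25217582673}{33968} \approx -7.4239 \cdot 10^{5}$)
$\left(62949 + J\right) \left(w + 401352\right) = \left(62949 - \frac{25217582673}{33968}\right) \left(-177735 + 401352\right) = \left(- \frac{23079331041}{33968}\right) 223617 = - \frac{5160930769395297}{33968}$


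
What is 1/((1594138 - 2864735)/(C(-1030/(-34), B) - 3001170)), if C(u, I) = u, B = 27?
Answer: 51019375/21600149 ≈ 2.3620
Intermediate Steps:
1/((1594138 - 2864735)/(C(-1030/(-34), B) - 3001170)) = 1/((1594138 - 2864735)/(-1030/(-34) - 3001170)) = 1/(-1270597/(-1030*(-1/34) - 3001170)) = 1/(-1270597/(515/17 - 3001170)) = 1/(-1270597/(-51019375/17)) = 1/(-1270597*(-17/51019375)) = 1/(21600149/51019375) = 51019375/21600149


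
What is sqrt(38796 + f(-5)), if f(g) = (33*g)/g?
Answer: 43*sqrt(21) ≈ 197.05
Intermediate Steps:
f(g) = 33
sqrt(38796 + f(-5)) = sqrt(38796 + 33) = sqrt(38829) = 43*sqrt(21)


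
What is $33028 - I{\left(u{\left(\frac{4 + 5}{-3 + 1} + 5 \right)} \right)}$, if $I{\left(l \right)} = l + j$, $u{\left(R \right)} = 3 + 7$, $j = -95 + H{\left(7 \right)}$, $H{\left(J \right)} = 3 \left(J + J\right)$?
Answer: $33071$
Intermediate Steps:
$H{\left(J \right)} = 6 J$ ($H{\left(J \right)} = 3 \cdot 2 J = 6 J$)
$j = -53$ ($j = -95 + 6 \cdot 7 = -95 + 42 = -53$)
$u{\left(R \right)} = 10$
$I{\left(l \right)} = -53 + l$ ($I{\left(l \right)} = l - 53 = -53 + l$)
$33028 - I{\left(u{\left(\frac{4 + 5}{-3 + 1} + 5 \right)} \right)} = 33028 - \left(-53 + 10\right) = 33028 - -43 = 33028 + 43 = 33071$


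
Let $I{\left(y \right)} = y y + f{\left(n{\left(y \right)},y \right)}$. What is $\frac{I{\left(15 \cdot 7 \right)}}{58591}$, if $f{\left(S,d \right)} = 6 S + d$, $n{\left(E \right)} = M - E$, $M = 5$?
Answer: $\frac{810}{4507} \approx 0.17972$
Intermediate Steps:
$n{\left(E \right)} = 5 - E$
$f{\left(S,d \right)} = d + 6 S$
$I{\left(y \right)} = 30 + y^{2} - 5 y$ ($I{\left(y \right)} = y y + \left(y + 6 \left(5 - y\right)\right) = y^{2} - \left(-30 + 5 y\right) = 30 + y^{2} - 5 y$)
$\frac{I{\left(15 \cdot 7 \right)}}{58591} = \frac{30 + \left(15 \cdot 7\right)^{2} - 5 \cdot 15 \cdot 7}{58591} = \left(30 + 105^{2} - 525\right) \frac{1}{58591} = \left(30 + 11025 - 525\right) \frac{1}{58591} = 10530 \cdot \frac{1}{58591} = \frac{810}{4507}$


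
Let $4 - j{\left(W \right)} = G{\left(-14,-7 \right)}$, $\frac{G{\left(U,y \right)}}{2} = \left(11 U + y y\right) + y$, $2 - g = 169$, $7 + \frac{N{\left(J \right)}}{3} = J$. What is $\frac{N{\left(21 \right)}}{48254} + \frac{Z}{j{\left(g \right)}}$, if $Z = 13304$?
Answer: $\frac{80247599}{1375239} \approx 58.352$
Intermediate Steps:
$N{\left(J \right)} = -21 + 3 J$
$g = -167$ ($g = 2 - 169 = -167$)
$G{\left(U,y \right)} = 2 y + 2 y^{2} + 22 U$ ($G{\left(U,y \right)} = 2 \left(\left(11 U + y y\right) + y\right) = 2 \left(\left(11 U + y^{2}\right) + y\right) = 2 \left(\left(y^{2} + 11 U\right) + y\right) = 2 \left(y + y^{2} + 11 U\right) = 2 y + 2 y^{2} + 22 U$)
$j{\left(W \right)} = 228$ ($j{\left(W \right)} = 4 - \left(2 \left(-7\right) + 2 \left(-7\right)^{2} + 22 \left(-14\right)\right) = 4 - \left(-14 + 2 \cdot 49 - 308\right) = 4 - \left(-14 + 98 - 308\right) = 4 - -224 = 4 + 224 = 228$)
$\frac{N{\left(21 \right)}}{48254} + \frac{Z}{j{\left(g \right)}} = \frac{-21 + 3 \cdot 21}{48254} + \frac{13304}{228} = \left(-21 + 63\right) \frac{1}{48254} + 13304 \cdot \frac{1}{228} = 42 \cdot \frac{1}{48254} + \frac{3326}{57} = \frac{21}{24127} + \frac{3326}{57} = \frac{80247599}{1375239}$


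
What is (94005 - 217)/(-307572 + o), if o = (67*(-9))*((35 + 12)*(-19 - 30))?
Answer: 93788/1081137 ≈ 0.086749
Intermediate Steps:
o = 1388709 (o = -28341*(-49) = -603*(-2303) = 1388709)
(94005 - 217)/(-307572 + o) = (94005 - 217)/(-307572 + 1388709) = 93788/1081137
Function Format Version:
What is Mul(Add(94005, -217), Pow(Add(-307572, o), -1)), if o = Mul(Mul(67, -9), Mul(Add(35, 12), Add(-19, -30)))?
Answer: Rational(93788, 1081137) ≈ 0.086749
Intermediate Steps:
o = 1388709 (o = Mul(-603, Mul(47, -49)) = Mul(-603, -2303) = 1388709)
Mul(Add(94005, -217), Pow(Add(-307572, o), -1)) = Mul(Add(94005, -217), Pow(Add(-307572, 1388709), -1)) = Mul(93788, Pow(1081137, -1)) = Mul(93788, Rational(1, 1081137)) = Rational(93788, 1081137)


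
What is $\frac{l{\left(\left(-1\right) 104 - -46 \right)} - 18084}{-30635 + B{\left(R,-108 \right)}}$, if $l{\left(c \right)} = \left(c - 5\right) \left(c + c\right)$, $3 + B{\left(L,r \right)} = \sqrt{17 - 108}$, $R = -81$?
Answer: $\frac{330155088}{938687135} + \frac{10776 i \sqrt{91}}{938687135} \approx 0.35172 + 0.00010951 i$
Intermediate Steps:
$B{\left(L,r \right)} = -3 + i \sqrt{91}$ ($B{\left(L,r \right)} = -3 + \sqrt{17 - 108} = -3 + \sqrt{-91} = -3 + i \sqrt{91}$)
$l{\left(c \right)} = 2 c \left(-5 + c\right)$ ($l{\left(c \right)} = \left(-5 + c\right) 2 c = 2 c \left(-5 + c\right)$)
$\frac{l{\left(\left(-1\right) 104 - -46 \right)} - 18084}{-30635 + B{\left(R,-108 \right)}} = \frac{2 \left(\left(-1\right) 104 - -46\right) \left(-5 - 58\right) - 18084}{-30635 - \left(3 - i \sqrt{91}\right)} = \frac{2 \left(-104 + 46\right) \left(-5 + \left(-104 + 46\right)\right) - 18084}{-30638 + i \sqrt{91}} = \frac{2 \left(-58\right) \left(-5 - 58\right) - 18084}{-30638 + i \sqrt{91}} = \frac{2 \left(-58\right) \left(-63\right) - 18084}{-30638 + i \sqrt{91}} = \frac{7308 - 18084}{-30638 + i \sqrt{91}} = - \frac{10776}{-30638 + i \sqrt{91}}$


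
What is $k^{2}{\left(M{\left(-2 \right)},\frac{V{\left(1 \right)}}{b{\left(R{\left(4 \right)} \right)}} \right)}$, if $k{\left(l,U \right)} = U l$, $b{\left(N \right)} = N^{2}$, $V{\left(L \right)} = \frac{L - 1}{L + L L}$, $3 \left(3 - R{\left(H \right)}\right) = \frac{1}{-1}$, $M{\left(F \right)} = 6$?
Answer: $0$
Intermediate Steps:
$R{\left(H \right)} = \frac{10}{3}$ ($R{\left(H \right)} = 3 - \frac{1}{3 \left(-1\right)} = 3 - - \frac{1}{3} = 3 + \frac{1}{3} = \frac{10}{3}$)
$V{\left(L \right)} = \frac{-1 + L}{L + L^{2}}$
$k^{2}{\left(M{\left(-2 \right)},\frac{V{\left(1 \right)}}{b{\left(R{\left(4 \right)} \right)}} \right)} = \left(\frac{1^{-1} \frac{1}{1 + 1} \left(-1 + 1\right)}{\left(\frac{10}{3}\right)^{2}} \cdot 6\right)^{2} = \left(\frac{1 \cdot \frac{1}{2} \cdot 0}{\frac{100}{9}} \cdot 6\right)^{2} = \left(1 \cdot \frac{1}{2} \cdot 0 \cdot \frac{9}{100} \cdot 6\right)^{2} = \left(0 \cdot \frac{9}{100} \cdot 6\right)^{2} = \left(0 \cdot 6\right)^{2} = 0^{2} = 0$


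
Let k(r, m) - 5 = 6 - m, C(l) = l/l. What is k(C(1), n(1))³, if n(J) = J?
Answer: 1000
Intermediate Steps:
C(l) = 1
k(r, m) = 11 - m (k(r, m) = 5 + (6 - m) = 11 - m)
k(C(1), n(1))³ = (11 - 1*1)³ = (11 - 1)³ = 10³ = 1000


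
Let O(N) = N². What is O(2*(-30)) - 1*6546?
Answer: -2946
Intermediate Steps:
O(2*(-30)) - 1*6546 = (2*(-30))² - 1*6546 = (-60)² - 6546 = 3600 - 6546 = -2946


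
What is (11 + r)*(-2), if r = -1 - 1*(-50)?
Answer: -120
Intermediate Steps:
r = 49 (r = -1 + 50 = 49)
(11 + r)*(-2) = (11 + 49)*(-2) = 60*(-2) = -120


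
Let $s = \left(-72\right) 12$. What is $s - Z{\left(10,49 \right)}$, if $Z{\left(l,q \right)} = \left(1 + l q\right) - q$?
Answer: $-1306$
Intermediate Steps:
$Z{\left(l,q \right)} = 1 - q + l q$
$s = -864$
$s - Z{\left(10,49 \right)} = -864 - \left(1 - 49 + 10 \cdot 49\right) = -864 - \left(1 - 49 + 490\right) = -864 - 442 = -1306$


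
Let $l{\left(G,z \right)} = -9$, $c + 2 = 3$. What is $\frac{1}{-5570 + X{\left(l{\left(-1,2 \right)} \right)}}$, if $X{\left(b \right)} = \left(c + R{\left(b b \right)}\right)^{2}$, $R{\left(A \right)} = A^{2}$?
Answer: $\frac{1}{43054274} \approx 2.3227 \cdot 10^{-8}$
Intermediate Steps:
$c = 1$ ($c = -2 + 3 = 1$)
$X{\left(b \right)} = \left(1 + b^{4}\right)^{2}$ ($X{\left(b \right)} = \left(1 + \left(b b\right)^{2}\right)^{2} = \left(1 + \left(b^{2}\right)^{2}\right)^{2} = \left(1 + b^{4}\right)^{2}$)
$\frac{1}{-5570 + X{\left(l{\left(-1,2 \right)} \right)}} = \frac{1}{-5570 + \left(1 + \left(-9\right)^{4}\right)^{2}} = \frac{1}{-5570 + \left(1 + 6561\right)^{2}} = \frac{1}{-5570 + 6562^{2}} = \frac{1}{-5570 + 43059844} = \frac{1}{43054274}$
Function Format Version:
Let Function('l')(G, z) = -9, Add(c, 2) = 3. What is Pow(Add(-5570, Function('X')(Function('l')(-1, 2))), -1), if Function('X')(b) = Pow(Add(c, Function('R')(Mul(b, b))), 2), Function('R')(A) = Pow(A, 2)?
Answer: Rational(1, 43054274) ≈ 2.3227e-8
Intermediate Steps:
c = 1 (c = Add(-2, 3) = 1)
Function('X')(b) = Pow(Add(1, Pow(b, 4)), 2) (Function('X')(b) = Pow(Add(1, Pow(Mul(b, b), 2)), 2) = Pow(Add(1, Pow(Pow(b, 2), 2)), 2) = Pow(Add(1, Pow(b, 4)), 2))
Pow(Add(-5570, Function('X')(Function('l')(-1, 2))), -1) = Pow(Add(-5570, Pow(Add(1, Pow(-9, 4)), 2)), -1) = Pow(Add(-5570, Pow(Add(1, 6561), 2)), -1) = Pow(Add(-5570, Pow(6562, 2)), -1) = Pow(Add(-5570, 43059844), -1) = Pow(43054274, -1) = Rational(1, 43054274)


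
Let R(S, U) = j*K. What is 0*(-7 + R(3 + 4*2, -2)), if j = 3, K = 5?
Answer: 0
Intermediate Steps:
R(S, U) = 15 (R(S, U) = 3*5 = 15)
0*(-7 + R(3 + 4*2, -2)) = 0*(-7 + 15) = 0*8 = 0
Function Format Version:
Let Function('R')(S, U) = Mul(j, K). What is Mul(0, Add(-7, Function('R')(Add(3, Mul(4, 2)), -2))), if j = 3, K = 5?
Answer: 0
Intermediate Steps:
Function('R')(S, U) = 15 (Function('R')(S, U) = Mul(3, 5) = 15)
Mul(0, Add(-7, Function('R')(Add(3, Mul(4, 2)), -2))) = Mul(0, Add(-7, 15)) = Mul(0, 8) = 0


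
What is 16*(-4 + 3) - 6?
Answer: -22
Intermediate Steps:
16*(-4 + 3) - 6 = 16*(-1) - 6 = -16 - 6 = -22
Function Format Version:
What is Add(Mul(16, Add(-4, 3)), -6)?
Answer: -22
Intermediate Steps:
Add(Mul(16, Add(-4, 3)), -6) = Add(Mul(16, -1), -6) = Add(-16, -6) = -22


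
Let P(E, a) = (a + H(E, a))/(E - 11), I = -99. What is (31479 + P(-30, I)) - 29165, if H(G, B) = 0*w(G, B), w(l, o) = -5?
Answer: 94973/41 ≈ 2316.4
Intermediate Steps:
H(G, B) = 0 (H(G, B) = 0*(-5) = 0)
P(E, a) = a/(-11 + E) (P(E, a) = (a + 0)/(E - 11) = a/(-11 + E))
(31479 + P(-30, I)) - 29165 = (31479 - 99/(-11 - 30)) - 29165 = (31479 - 99/(-41)) - 29165 = (31479 - 99*(-1/41)) - 29165 = (31479 + 99/41) - 29165 = 1290738/41 - 29165 = 94973/41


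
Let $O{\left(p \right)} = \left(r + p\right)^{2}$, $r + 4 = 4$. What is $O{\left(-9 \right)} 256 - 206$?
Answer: $20530$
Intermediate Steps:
$r = 0$ ($r = -4 + 4 = 0$)
$O{\left(p \right)} = p^{2}$ ($O{\left(p \right)} = \left(0 + p\right)^{2} = p^{2}$)
$O{\left(-9 \right)} 256 - 206 = \left(-9\right)^{2} \cdot 256 - 206 = 81 \cdot 256 - 206 = 20736 - 206 = 20530$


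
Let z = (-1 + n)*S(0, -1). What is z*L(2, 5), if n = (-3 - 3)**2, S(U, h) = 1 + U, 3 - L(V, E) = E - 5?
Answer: 105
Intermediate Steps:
L(V, E) = 8 - E (L(V, E) = 3 - (E - 5) = 3 - (-5 + E) = 3 + (5 - E) = 8 - E)
n = 36 (n = (-6)**2 = 36)
z = 35 (z = (-1 + 36)*(1 + 0) = 35*1 = 35)
z*L(2, 5) = 35*(8 - 1*5) = 35*(8 - 5) = 35*3 = 105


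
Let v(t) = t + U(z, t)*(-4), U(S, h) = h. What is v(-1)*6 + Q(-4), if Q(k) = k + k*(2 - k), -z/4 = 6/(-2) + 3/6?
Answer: -10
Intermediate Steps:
z = 10 (z = -4*(6/(-2) + 3/6) = -4*(6*(-1/2) + 3*(1/6)) = -4*(-3 + 1/2) = -4*(-5/2) = 10)
v(t) = -3*t (v(t) = t + t*(-4) = t - 4*t = -3*t)
v(-1)*6 + Q(-4) = -3*(-1)*6 - 4*(3 - 1*(-4)) = 3*6 - 4*(3 + 4) = 18 - 4*7 = 18 - 28 = -10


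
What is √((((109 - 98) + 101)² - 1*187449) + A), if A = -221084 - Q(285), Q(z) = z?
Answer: I*√396274 ≈ 629.5*I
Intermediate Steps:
A = -221369 (A = -221084 - 1*285 = -221084 - 285 = -221369)
√((((109 - 98) + 101)² - 1*187449) + A) = √((((109 - 98) + 101)² - 1*187449) - 221369) = √(((11 + 101)² - 187449) - 221369) = √((112² - 187449) - 221369) = √((12544 - 187449) - 221369) = √(-174905 - 221369) = √(-396274) = I*√396274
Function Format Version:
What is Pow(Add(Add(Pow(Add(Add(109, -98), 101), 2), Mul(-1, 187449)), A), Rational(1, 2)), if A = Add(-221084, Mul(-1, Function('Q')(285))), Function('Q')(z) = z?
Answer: Mul(I, Pow(396274, Rational(1, 2))) ≈ Mul(629.50, I)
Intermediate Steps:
A = -221369 (A = Add(-221084, Mul(-1, 285)) = Add(-221084, -285) = -221369)
Pow(Add(Add(Pow(Add(Add(109, -98), 101), 2), Mul(-1, 187449)), A), Rational(1, 2)) = Pow(Add(Add(Pow(Add(Add(109, -98), 101), 2), Mul(-1, 187449)), -221369), Rational(1, 2)) = Pow(Add(Add(Pow(Add(11, 101), 2), -187449), -221369), Rational(1, 2)) = Pow(Add(Add(Pow(112, 2), -187449), -221369), Rational(1, 2)) = Pow(Add(Add(12544, -187449), -221369), Rational(1, 2)) = Pow(Add(-174905, -221369), Rational(1, 2)) = Pow(-396274, Rational(1, 2)) = Mul(I, Pow(396274, Rational(1, 2)))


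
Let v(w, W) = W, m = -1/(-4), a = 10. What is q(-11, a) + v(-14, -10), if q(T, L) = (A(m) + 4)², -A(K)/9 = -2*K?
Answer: 249/4 ≈ 62.250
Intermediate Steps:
m = ¼ (m = -1*(-¼) = ¼ ≈ 0.25000)
A(K) = 18*K (A(K) = -(-18)*K = 18*K)
q(T, L) = 289/4 (q(T, L) = (18*(¼) + 4)² = (9/2 + 4)² = (17/2)² = 289/4)
q(-11, a) + v(-14, -10) = 289/4 - 10 = 249/4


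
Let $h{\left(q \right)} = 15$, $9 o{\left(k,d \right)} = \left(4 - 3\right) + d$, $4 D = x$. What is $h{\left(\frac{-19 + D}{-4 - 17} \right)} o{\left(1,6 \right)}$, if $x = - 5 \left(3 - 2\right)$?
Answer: $\frac{35}{3} \approx 11.667$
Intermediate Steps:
$x = -5$ ($x = \left(-5\right) 1 = -5$)
$D = - \frac{5}{4}$ ($D = \frac{1}{4} \left(-5\right) = - \frac{5}{4} \approx -1.25$)
$o{\left(k,d \right)} = \frac{1}{9} + \frac{d}{9}$ ($o{\left(k,d \right)} = \frac{\left(4 - 3\right) + d}{9} = \frac{1 + d}{9} = \frac{1}{9} + \frac{d}{9}$)
$h{\left(\frac{-19 + D}{-4 - 17} \right)} o{\left(1,6 \right)} = 15 \left(\frac{1}{9} + \frac{1}{9} \cdot 6\right) = 15 \left(\frac{1}{9} + \frac{2}{3}\right) = 15 \cdot \frac{7}{9} = \frac{35}{3}$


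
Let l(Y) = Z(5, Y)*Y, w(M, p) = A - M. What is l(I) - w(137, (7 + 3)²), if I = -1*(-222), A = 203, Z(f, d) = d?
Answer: 49218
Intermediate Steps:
I = 222
w(M, p) = 203 - M
l(Y) = Y² (l(Y) = Y*Y = Y²)
l(I) - w(137, (7 + 3)²) = 222² - (203 - 1*137) = 49284 - (203 - 137) = 49284 - 1*66 = 49284 - 66 = 49218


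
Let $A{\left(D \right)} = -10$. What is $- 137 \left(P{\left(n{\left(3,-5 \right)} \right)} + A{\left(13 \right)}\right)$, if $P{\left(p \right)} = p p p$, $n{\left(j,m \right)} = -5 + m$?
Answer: $138370$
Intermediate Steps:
$P{\left(p \right)} = p^{3}$ ($P{\left(p \right)} = p^{2} p = p^{3}$)
$- 137 \left(P{\left(n{\left(3,-5 \right)} \right)} + A{\left(13 \right)}\right) = - 137 \left(\left(-5 - 5\right)^{3} - 10\right) = - 137 \left(\left(-10\right)^{3} - 10\right) = - 137 \left(-1000 - 10\right) = \left(-137\right) \left(-1010\right) = 138370$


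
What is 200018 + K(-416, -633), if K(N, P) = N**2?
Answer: 373074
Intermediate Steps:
200018 + K(-416, -633) = 200018 + (-416)**2 = 200018 + 173056 = 373074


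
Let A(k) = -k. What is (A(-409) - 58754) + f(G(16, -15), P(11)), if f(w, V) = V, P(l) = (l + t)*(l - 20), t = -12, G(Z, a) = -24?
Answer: -58336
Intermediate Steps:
P(l) = (-20 + l)*(-12 + l) (P(l) = (l - 12)*(l - 20) = (-12 + l)*(-20 + l) = (-20 + l)*(-12 + l))
(A(-409) - 58754) + f(G(16, -15), P(11)) = (-1*(-409) - 58754) + (240 + 11² - 32*11) = (409 - 58754) + (240 + 121 - 352) = -58345 + 9 = -58336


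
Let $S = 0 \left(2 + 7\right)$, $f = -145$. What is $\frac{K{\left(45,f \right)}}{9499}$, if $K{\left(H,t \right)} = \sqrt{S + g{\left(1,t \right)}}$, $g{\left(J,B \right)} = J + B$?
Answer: $\frac{12 i}{9499} \approx 0.0012633 i$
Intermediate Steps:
$g{\left(J,B \right)} = B + J$
$S = 0$ ($S = 0 \cdot 9 = 0$)
$K{\left(H,t \right)} = \sqrt{1 + t}$ ($K{\left(H,t \right)} = \sqrt{0 + \left(t + 1\right)} = \sqrt{0 + \left(1 + t\right)} = \sqrt{1 + t}$)
$\frac{K{\left(45,f \right)}}{9499} = \frac{\sqrt{1 - 145}}{9499} = \sqrt{-144} \cdot \frac{1}{9499} = 12 i \frac{1}{9499} = \frac{12 i}{9499}$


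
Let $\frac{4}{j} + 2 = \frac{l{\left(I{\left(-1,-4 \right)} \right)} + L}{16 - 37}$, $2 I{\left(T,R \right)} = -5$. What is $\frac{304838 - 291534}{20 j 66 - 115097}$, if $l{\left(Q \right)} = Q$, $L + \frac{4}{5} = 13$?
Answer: $- \frac{625288}{5510359} \approx -0.11347$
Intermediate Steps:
$L = \frac{61}{5}$ ($L = - \frac{4}{5} + 13 = \frac{61}{5} \approx 12.2$)
$I{\left(T,R \right)} = - \frac{5}{2}$ ($I{\left(T,R \right)} = \frac{1}{2} \left(-5\right) = - \frac{5}{2}$)
$j = - \frac{840}{517}$ ($j = \frac{4}{-2 + \frac{- \frac{5}{2} + \frac{61}{5}}{16 - 37}} = \frac{4}{-2 + \frac{97}{10 \left(-21\right)}} = \frac{4}{-2 + \frac{97}{10} \left(- \frac{1}{21}\right)} = \frac{4}{-2 - \frac{97}{210}} = \frac{4}{- \frac{517}{210}} = 4 \left(- \frac{210}{517}\right) = - \frac{840}{517} \approx -1.6248$)
$\frac{304838 - 291534}{20 j 66 - 115097} = \frac{304838 - 291534}{20 \left(- \frac{840}{517}\right) 66 - 115097} = \frac{13304}{\left(- \frac{16800}{517}\right) 66 - 115097} = \frac{13304}{- \frac{100800}{47} - 115097} = \frac{13304}{- \frac{5510359}{47}} = 13304 \left(- \frac{47}{5510359}\right) = - \frac{625288}{5510359}$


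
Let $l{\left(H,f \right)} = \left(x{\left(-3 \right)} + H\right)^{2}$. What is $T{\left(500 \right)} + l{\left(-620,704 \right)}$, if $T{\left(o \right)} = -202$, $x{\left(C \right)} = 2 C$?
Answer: $391674$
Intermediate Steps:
$l{\left(H,f \right)} = \left(-6 + H\right)^{2}$ ($l{\left(H,f \right)} = \left(2 \left(-3\right) + H\right)^{2} = \left(-6 + H\right)^{2}$)
$T{\left(500 \right)} + l{\left(-620,704 \right)} = -202 + \left(-6 - 620\right)^{2} = -202 + \left(-626\right)^{2} = -202 + 391876 = 391674$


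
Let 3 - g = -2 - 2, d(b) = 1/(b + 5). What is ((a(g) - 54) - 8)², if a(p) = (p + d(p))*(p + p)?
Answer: 49729/36 ≈ 1381.4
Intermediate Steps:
d(b) = 1/(5 + b)
g = 7 (g = 3 - (-2 - 2) = 3 - 1*(-4) = 3 + 4 = 7)
a(p) = 2*p*(p + 1/(5 + p)) (a(p) = (p + 1/(5 + p))*(p + p) = (p + 1/(5 + p))*(2*p) = 2*p*(p + 1/(5 + p)))
((a(g) - 54) - 8)² = ((2*7*(1 + 7*(5 + 7))/(5 + 7) - 54) - 8)² = ((2*7*(1 + 7*12)/12 - 54) - 8)² = ((2*7*(1/12)*(1 + 84) - 54) - 8)² = ((2*7*(1/12)*85 - 54) - 8)² = ((595/6 - 54) - 8)² = (271/6 - 8)² = (223/6)² = 49729/36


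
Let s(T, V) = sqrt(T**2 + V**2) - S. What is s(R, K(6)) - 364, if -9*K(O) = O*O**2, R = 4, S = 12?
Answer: -376 + 4*sqrt(37) ≈ -351.67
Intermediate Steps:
K(O) = -O**3/9 (K(O) = -O*O**2/9 = -O**3/9)
s(T, V) = -12 + sqrt(T**2 + V**2) (s(T, V) = sqrt(T**2 + V**2) - 1*12 = sqrt(T**2 + V**2) - 12 = -12 + sqrt(T**2 + V**2))
s(R, K(6)) - 364 = (-12 + sqrt(4**2 + (-1/9*6**3)**2)) - 364 = (-12 + sqrt(16 + (-1/9*216)**2)) - 364 = (-12 + sqrt(16 + (-24)**2)) - 364 = (-12 + sqrt(16 + 576)) - 364 = (-12 + sqrt(592)) - 364 = (-12 + 4*sqrt(37)) - 364 = -376 + 4*sqrt(37)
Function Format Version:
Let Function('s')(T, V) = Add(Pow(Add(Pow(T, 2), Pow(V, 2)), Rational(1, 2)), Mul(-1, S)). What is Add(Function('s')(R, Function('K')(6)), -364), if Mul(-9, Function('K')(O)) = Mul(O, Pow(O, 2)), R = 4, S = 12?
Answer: Add(-376, Mul(4, Pow(37, Rational(1, 2)))) ≈ -351.67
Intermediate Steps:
Function('K')(O) = Mul(Rational(-1, 9), Pow(O, 3)) (Function('K')(O) = Mul(Rational(-1, 9), Mul(O, Pow(O, 2))) = Mul(Rational(-1, 9), Pow(O, 3)))
Function('s')(T, V) = Add(-12, Pow(Add(Pow(T, 2), Pow(V, 2)), Rational(1, 2))) (Function('s')(T, V) = Add(Pow(Add(Pow(T, 2), Pow(V, 2)), Rational(1, 2)), Mul(-1, 12)) = Add(Pow(Add(Pow(T, 2), Pow(V, 2)), Rational(1, 2)), -12) = Add(-12, Pow(Add(Pow(T, 2), Pow(V, 2)), Rational(1, 2))))
Add(Function('s')(R, Function('K')(6)), -364) = Add(Add(-12, Pow(Add(Pow(4, 2), Pow(Mul(Rational(-1, 9), Pow(6, 3)), 2)), Rational(1, 2))), -364) = Add(Add(-12, Pow(Add(16, Pow(Mul(Rational(-1, 9), 216), 2)), Rational(1, 2))), -364) = Add(Add(-12, Pow(Add(16, Pow(-24, 2)), Rational(1, 2))), -364) = Add(Add(-12, Pow(Add(16, 576), Rational(1, 2))), -364) = Add(Add(-12, Pow(592, Rational(1, 2))), -364) = Add(Add(-12, Mul(4, Pow(37, Rational(1, 2)))), -364) = Add(-376, Mul(4, Pow(37, Rational(1, 2))))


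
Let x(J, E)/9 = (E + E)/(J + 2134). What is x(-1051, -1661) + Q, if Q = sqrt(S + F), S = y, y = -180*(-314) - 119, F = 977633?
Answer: -9966/361 + sqrt(1034034) ≈ 989.27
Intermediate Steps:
y = 56401 (y = 56520 - 119 = 56401)
S = 56401
x(J, E) = 18*E/(2134 + J) (x(J, E) = 9*((E + E)/(J + 2134)) = 9*((2*E)/(2134 + J)) = 9*(2*E/(2134 + J)) = 18*E/(2134 + J))
Q = sqrt(1034034) (Q = sqrt(56401 + 977633) = sqrt(1034034) ≈ 1016.9)
x(-1051, -1661) + Q = 18*(-1661)/(2134 - 1051) + sqrt(1034034) = 18*(-1661)/1083 + sqrt(1034034) = 18*(-1661)*(1/1083) + sqrt(1034034) = -9966/361 + sqrt(1034034)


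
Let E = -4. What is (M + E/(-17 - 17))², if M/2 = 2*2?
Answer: 19044/289 ≈ 65.896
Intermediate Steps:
M = 8 (M = 2*(2*2) = 2*4 = 8)
(M + E/(-17 - 17))² = (8 - 4/(-17 - 17))² = (8 - 4/(-34))² = (8 - 4*(-1/34))² = (8 + 2/17)² = (138/17)² = 19044/289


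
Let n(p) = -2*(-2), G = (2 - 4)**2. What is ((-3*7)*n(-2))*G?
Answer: -336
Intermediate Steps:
G = 4 (G = (-2)**2 = 4)
n(p) = 4
((-3*7)*n(-2))*G = (-3*7*4)*4 = -21*4*4 = -84*4 = -336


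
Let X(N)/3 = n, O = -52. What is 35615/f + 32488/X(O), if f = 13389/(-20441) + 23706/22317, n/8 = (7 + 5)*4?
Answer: 260034459672037/2972352528 ≈ 87484.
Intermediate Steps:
n = 384 (n = 8*((7 + 5)*4) = 8*(12*4) = 8*48 = 384)
X(N) = 1152 (X(N) = 3*384 = 1152)
f = 61924011/152060599 (f = 13389*(-1/20441) + 23706*(1/22317) = -13389/20441 + 7902/7439 = 61924011/152060599 ≈ 0.40723)
35615/f + 32488/X(O) = 35615/(61924011/152060599) + 32488/1152 = 35615*(152060599/61924011) + 32488*(1/1152) = 5415638233385/61924011 + 4061/144 = 260034459672037/2972352528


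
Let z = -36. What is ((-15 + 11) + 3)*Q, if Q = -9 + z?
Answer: 45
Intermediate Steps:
Q = -45 (Q = -9 - 36 = -45)
((-15 + 11) + 3)*Q = ((-15 + 11) + 3)*(-45) = (-4 + 3)*(-45) = -1*(-45) = 45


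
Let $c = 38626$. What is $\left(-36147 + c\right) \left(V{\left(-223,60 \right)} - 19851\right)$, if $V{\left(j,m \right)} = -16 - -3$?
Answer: $-49242856$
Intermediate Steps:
$V{\left(j,m \right)} = -13$ ($V{\left(j,m \right)} = -16 + 3 = -13$)
$\left(-36147 + c\right) \left(V{\left(-223,60 \right)} - 19851\right) = \left(-36147 + 38626\right) \left(-13 - 19851\right) = 2479 \left(-19864\right) = -49242856$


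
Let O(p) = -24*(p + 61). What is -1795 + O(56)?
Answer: -4603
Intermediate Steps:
O(p) = -1464 - 24*p (O(p) = -24*(61 + p) = -1464 - 24*p)
-1795 + O(56) = -1795 + (-1464 - 24*56) = -1795 + (-1464 - 1344) = -1795 - 2808 = -4603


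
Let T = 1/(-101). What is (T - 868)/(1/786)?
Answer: -68907834/101 ≈ -6.8226e+5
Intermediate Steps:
T = -1/101 ≈ -0.0099010
(T - 868)/(1/786) = (-1/101 - 868)/(1/786) = -87669/101/(1/786) = 786*(-87669/101) = -68907834/101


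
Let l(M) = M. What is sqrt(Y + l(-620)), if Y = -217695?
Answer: I*sqrt(218315) ≈ 467.24*I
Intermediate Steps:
sqrt(Y + l(-620)) = sqrt(-217695 - 620) = sqrt(-218315) = I*sqrt(218315)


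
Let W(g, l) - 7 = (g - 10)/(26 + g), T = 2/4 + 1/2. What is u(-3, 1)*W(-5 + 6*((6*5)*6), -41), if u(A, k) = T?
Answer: 2924/367 ≈ 7.9673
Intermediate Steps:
T = 1 (T = 2*(¼) + 1*(½) = ½ + ½ = 1)
u(A, k) = 1
W(g, l) = 7 + (-10 + g)/(26 + g) (W(g, l) = 7 + (g - 10)/(26 + g) = 7 + (-10 + g)/(26 + g))
u(-3, 1)*W(-5 + 6*((6*5)*6), -41) = 1*(4*(43 + 2*(-5 + 6*((6*5)*6)))/(26 + (-5 + 6*((6*5)*6)))) = 1*(4*(43 + 2*(-5 + 6*(30*6)))/(26 + (-5 + 6*(30*6)))) = 1*(4*(43 + 2*(-5 + 6*180))/(26 + (-5 + 6*180))) = 1*(4*(43 + 2*(-5 + 1080))/(26 + (-5 + 1080))) = 1*(4*(43 + 2*1075)/(26 + 1075)) = 1*(4*(43 + 2150)/1101) = 1*(4*(1/1101)*2193) = 1*(2924/367) = 2924/367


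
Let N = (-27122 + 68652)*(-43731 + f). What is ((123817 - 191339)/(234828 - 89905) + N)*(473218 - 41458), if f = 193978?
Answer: 390433847881586638080/144923 ≈ 2.6941e+15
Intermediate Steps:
N = 6239757910 (N = (-27122 + 68652)*(-43731 + 193978) = 41530*150247 = 6239757910)
((123817 - 191339)/(234828 - 89905) + N)*(473218 - 41458) = ((123817 - 191339)/(234828 - 89905) + 6239757910)*(473218 - 41458) = (-67522/144923 + 6239757910)*431760 = (904284435523408/144923)*431760 = 390433847881586638080/144923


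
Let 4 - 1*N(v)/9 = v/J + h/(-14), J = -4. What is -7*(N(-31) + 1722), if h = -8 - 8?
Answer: -46983/4 ≈ -11746.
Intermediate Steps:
h = -16
N(v) = 180/7 + 9*v/4 (N(v) = 36 - 9*(v/(-4) - 16/(-14)) = 36 - 9*(v*(-¼) - 16*(-1/14)) = 36 - 9*(-v/4 + 8/7) = 36 - 9*(8/7 - v/4) = 36 + (-72/7 + 9*v/4) = 180/7 + 9*v/4)
-7*(N(-31) + 1722) = -7*((180/7 + (9/4)*(-31)) + 1722) = -7*((180/7 - 279/4) + 1722) = -7*(-1233/28 + 1722) = -7*46983/28 = -46983/4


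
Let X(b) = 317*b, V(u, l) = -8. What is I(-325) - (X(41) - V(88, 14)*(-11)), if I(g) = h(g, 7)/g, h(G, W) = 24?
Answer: -4195449/325 ≈ -12909.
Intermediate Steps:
I(g) = 24/g
I(-325) - (X(41) - V(88, 14)*(-11)) = 24/(-325) - (317*41 - (-8)*(-11)) = 24*(-1/325) - (12997 - 1*88) = -24/325 - (12997 - 88) = -24/325 - 1*12909 = -24/325 - 12909 = -4195449/325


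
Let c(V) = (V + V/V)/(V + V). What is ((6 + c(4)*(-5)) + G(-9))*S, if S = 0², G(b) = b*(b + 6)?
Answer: 0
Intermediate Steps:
G(b) = b*(6 + b)
c(V) = (1 + V)/(2*V) (c(V) = (V + 1)/((2*V)) = (1 + V)*(1/(2*V)) = (1 + V)/(2*V))
S = 0
((6 + c(4)*(-5)) + G(-9))*S = ((6 + ((½)*(1 + 4)/4)*(-5)) - 9*(6 - 9))*0 = ((6 + ((½)*(¼)*5)*(-5)) - 9*(-3))*0 = ((6 + (5/8)*(-5)) + 27)*0 = ((6 - 25/8) + 27)*0 = (23/8 + 27)*0 = (239/8)*0 = 0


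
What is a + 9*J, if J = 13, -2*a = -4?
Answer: 119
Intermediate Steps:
a = 2 (a = -½*(-4) = 2)
a + 9*J = 2 + 9*13 = 2 + 117 = 119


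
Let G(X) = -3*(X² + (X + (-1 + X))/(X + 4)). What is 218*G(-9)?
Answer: -277296/5 ≈ -55459.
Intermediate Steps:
G(X) = -3*X² - 3*(-1 + 2*X)/(4 + X) (G(X) = -3*(X² + (-1 + 2*X)/(4 + X)) = -3*X² - 3*(-1 + 2*X)/(4 + X))
218*G(-9) = 218*(3*(1 - 1*(-9)³ - 4*(-9)² - 2*(-9))/(4 - 9)) = 218*(3*(1 - 1*(-729) - 4*81 + 18)/(-5)) = 218*(3*(-⅕)*(1 + 729 - 324 + 18)) = 218*(3*(-⅕)*424) = 218*(-1272/5) = -277296/5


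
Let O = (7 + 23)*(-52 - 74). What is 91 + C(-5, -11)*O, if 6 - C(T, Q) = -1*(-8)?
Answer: 7651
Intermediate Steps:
C(T, Q) = -2 (C(T, Q) = 6 - (-1)*(-8) = 6 - 1*8 = 6 - 8 = -2)
O = -3780 (O = 30*(-126) = -3780)
91 + C(-5, -11)*O = 91 - 2*(-3780) = 91 + 7560 = 7651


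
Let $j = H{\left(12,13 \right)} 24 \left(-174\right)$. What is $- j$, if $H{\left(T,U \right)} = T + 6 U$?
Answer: $375840$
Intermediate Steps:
$j = -375840$ ($j = \left(12 + 6 \cdot 13\right) 24 \left(-174\right) = \left(12 + 78\right) 24 \left(-174\right) = 90 \cdot 24 \left(-174\right) = 2160 \left(-174\right) = -375840$)
$- j = \left(-1\right) \left(-375840\right) = 375840$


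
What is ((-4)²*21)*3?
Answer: 1008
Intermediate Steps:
((-4)²*21)*3 = (16*21)*3 = 336*3 = 1008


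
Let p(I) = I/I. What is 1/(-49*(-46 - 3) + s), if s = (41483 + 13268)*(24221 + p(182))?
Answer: 1/1326181123 ≈ 7.5404e-10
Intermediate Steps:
p(I) = 1
s = 1326178722 (s = (41483 + 13268)*(24221 + 1) = 54751*24222 = 1326178722)
1/(-49*(-46 - 3) + s) = 1/(-49*(-46 - 3) + 1326178722) = 1/(-49*(-49) + 1326178722) = 1/(2401 + 1326178722) = 1/1326181123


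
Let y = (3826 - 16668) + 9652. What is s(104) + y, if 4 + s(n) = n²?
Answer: 7622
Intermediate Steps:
s(n) = -4 + n²
y = -3190 (y = -12842 + 9652 = -3190)
s(104) + y = (-4 + 104²) - 3190 = (-4 + 10816) - 3190 = 10812 - 3190 = 7622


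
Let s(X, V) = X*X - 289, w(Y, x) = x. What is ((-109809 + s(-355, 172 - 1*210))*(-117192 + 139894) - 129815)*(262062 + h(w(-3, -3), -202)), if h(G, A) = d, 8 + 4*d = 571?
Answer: 379087427917529/4 ≈ 9.4772e+13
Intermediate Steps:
d = 563/4 (d = -2 + (¼)*571 = -2 + 571/4 = 563/4 ≈ 140.75)
s(X, V) = -289 + X² (s(X, V) = X² - 289 = -289 + X²)
h(G, A) = 563/4
((-109809 + s(-355, 172 - 1*210))*(-117192 + 139894) - 129815)*(262062 + h(w(-3, -3), -202)) = ((-109809 + (-289 + (-355)²))*(-117192 + 139894) - 129815)*(262062 + 563/4) = ((-109809 + (-289 + 126025))*22702 - 129815)*(1048811/4) = ((-109809 + 125736)*22702 - 129815)*(1048811/4) = (15927*22702 - 129815)*(1048811/4) = (361574754 - 129815)*(1048811/4) = 361444939*(1048811/4) = 379087427917529/4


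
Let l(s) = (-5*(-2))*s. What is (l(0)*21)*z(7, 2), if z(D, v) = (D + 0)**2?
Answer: 0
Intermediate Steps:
l(s) = 10*s
z(D, v) = D**2
(l(0)*21)*z(7, 2) = ((10*0)*21)*7**2 = (0*21)*49 = 0*49 = 0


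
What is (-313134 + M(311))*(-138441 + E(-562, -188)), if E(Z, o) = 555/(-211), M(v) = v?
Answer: 9138062223738/211 ≈ 4.3308e+10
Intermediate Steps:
E(Z, o) = -555/211 (E(Z, o) = 555*(-1/211) = -555/211)
(-313134 + M(311))*(-138441 + E(-562, -188)) = (-313134 + 311)*(-138441 - 555/211) = -312823*(-29211606/211) = 9138062223738/211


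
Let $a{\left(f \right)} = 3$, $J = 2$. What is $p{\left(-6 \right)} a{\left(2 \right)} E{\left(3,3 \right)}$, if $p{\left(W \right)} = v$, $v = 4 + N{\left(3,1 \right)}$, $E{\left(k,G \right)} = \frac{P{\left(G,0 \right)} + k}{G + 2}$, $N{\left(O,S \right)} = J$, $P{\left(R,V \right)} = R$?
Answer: $\frac{108}{5} \approx 21.6$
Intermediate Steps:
$N{\left(O,S \right)} = 2$
$E{\left(k,G \right)} = \frac{G + k}{2 + G}$ ($E{\left(k,G \right)} = \frac{G + k}{G + 2} = \frac{G + k}{2 + G}$)
$v = 6$ ($v = 4 + 2 = 6$)
$p{\left(W \right)} = 6$
$p{\left(-6 \right)} a{\left(2 \right)} E{\left(3,3 \right)} = 6 \cdot 3 \frac{3 + 3}{2 + 3} = 18 \cdot \frac{1}{5} \cdot 6 = 18 \cdot \frac{6}{5} = \frac{108}{5}$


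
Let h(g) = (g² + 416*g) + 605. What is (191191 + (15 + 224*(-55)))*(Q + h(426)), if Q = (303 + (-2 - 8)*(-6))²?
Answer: 87844832476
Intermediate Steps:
h(g) = 605 + g² + 416*g
Q = 131769 (Q = (303 - 10*(-6))² = (303 + 60)² = 363² = 131769)
(191191 + (15 + 224*(-55)))*(Q + h(426)) = (191191 + (15 + 224*(-55)))*(131769 + (605 + 426² + 416*426)) = (191191 + (15 - 12320))*(131769 + (605 + 181476 + 177216)) = (191191 - 12305)*(131769 + 359297) = 178886*491066 = 87844832476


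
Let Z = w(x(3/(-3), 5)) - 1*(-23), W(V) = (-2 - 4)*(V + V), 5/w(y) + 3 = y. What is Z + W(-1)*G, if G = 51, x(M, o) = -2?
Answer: 634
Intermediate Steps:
w(y) = 5/(-3 + y)
W(V) = -12*V
Z = 22 (Z = 5/(-3 - 2) - 1*(-23) = 5/(-5) + 23 = 5*(-⅕) + 23 = -1 + 23 = 22)
Z + W(-1)*G = 22 - 12*(-1)*51 = 22 + 12*51 = 22 + 612 = 634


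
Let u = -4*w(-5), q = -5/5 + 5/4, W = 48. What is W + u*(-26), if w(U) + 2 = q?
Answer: -134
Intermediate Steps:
q = ¼ (q = -5*⅕ + 5*(¼) = -1 + 5/4 = ¼ ≈ 0.25000)
w(U) = -7/4 (w(U) = -2 + ¼ = -7/4)
u = 7 (u = -4*(-7/4) = 7)
W + u*(-26) = 48 + 7*(-26) = 48 - 182 = -134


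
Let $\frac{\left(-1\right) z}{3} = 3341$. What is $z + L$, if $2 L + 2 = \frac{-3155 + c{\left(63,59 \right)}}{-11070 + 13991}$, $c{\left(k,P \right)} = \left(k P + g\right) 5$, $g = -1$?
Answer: $- \frac{58544783}{5842} \approx -10021.0$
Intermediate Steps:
$c{\left(k,P \right)} = -5 + 5 P k$ ($c{\left(k,P \right)} = \left(k P - 1\right) 5 = \left(P k - 1\right) 5 = \left(-1 + P k\right) 5 = -5 + 5 P k$)
$z = -10023$ ($z = \left(-3\right) 3341 = -10023$)
$L = \frac{9583}{5842}$ ($L = -1 + \frac{\left(-3155 - \left(5 - 18585\right)\right) \frac{1}{-11070 + 13991}}{2} = -1 + \frac{\left(-3155 + \left(-5 + 18585\right)\right) \frac{1}{2921}}{2} = -1 + \frac{\left(-3155 + 18580\right) \frac{1}{2921}}{2} = -1 + \frac{15425 \cdot \frac{1}{2921}}{2} = -1 + \frac{1}{2} \cdot \frac{15425}{2921} = -1 + \frac{15425}{5842} = \frac{9583}{5842} \approx 1.6404$)
$z + L = -10023 + \frac{9583}{5842} = - \frac{58544783}{5842}$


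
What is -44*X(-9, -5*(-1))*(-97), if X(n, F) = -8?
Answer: -34144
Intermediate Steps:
-44*X(-9, -5*(-1))*(-97) = -44*(-8)*(-97) = 352*(-97) = -34144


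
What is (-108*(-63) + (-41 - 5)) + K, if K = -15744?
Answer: -8986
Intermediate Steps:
(-108*(-63) + (-41 - 5)) + K = (-108*(-63) + (-41 - 5)) - 15744 = (6804 - 46) - 15744 = 6758 - 15744 = -8986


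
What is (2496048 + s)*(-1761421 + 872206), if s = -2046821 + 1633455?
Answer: -1851952074630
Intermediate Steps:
s = -413366
(2496048 + s)*(-1761421 + 872206) = (2496048 - 413366)*(-1761421 + 872206) = 2082682*(-889215) = -1851952074630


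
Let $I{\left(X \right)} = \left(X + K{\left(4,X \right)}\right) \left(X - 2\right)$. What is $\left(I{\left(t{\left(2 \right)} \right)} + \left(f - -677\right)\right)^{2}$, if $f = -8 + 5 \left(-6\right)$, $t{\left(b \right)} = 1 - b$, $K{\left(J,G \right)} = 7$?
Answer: $385641$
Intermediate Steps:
$I{\left(X \right)} = \left(-2 + X\right) \left(7 + X\right)$ ($I{\left(X \right)} = \left(X + 7\right) \left(X - 2\right) = \left(7 + X\right) \left(-2 + X\right) = \left(-2 + X\right) \left(7 + X\right)$)
$f = -38$ ($f = -8 - 30 = -38$)
$\left(I{\left(t{\left(2 \right)} \right)} + \left(f - -677\right)\right)^{2} = \left(\left(-14 + \left(1 - 2\right)^{2} + 5 \left(1 - 2\right)\right) - -639\right)^{2} = \left(\left(-14 + \left(1 - 2\right)^{2} + 5 \left(1 - 2\right)\right) + \left(-38 + 677\right)\right)^{2} = \left(\left(-14 + \left(-1\right)^{2} + 5 \left(-1\right)\right) + 639\right)^{2} = \left(\left(-14 + 1 - 5\right) + 639\right)^{2} = \left(-18 + 639\right)^{2} = 621^{2} = 385641$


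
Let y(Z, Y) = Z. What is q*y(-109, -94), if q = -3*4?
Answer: 1308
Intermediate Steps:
q = -12
q*y(-109, -94) = -12*(-109) = 1308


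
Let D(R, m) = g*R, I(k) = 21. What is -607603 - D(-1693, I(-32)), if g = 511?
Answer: 257520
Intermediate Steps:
D(R, m) = 511*R
-607603 - D(-1693, I(-32)) = -607603 - 511*(-1693) = -607603 - 1*(-865123) = -607603 + 865123 = 257520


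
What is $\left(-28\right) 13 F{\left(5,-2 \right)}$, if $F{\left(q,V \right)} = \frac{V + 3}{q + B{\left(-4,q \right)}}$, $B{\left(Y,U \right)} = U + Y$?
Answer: $- \frac{182}{3} \approx -60.667$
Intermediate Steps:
$F{\left(q,V \right)} = \frac{3 + V}{-4 + 2 q}$ ($F{\left(q,V \right)} = \frac{V + 3}{q + \left(q - 4\right)} = \frac{3 + V}{q + \left(-4 + q\right)} = \frac{3 + V}{-4 + 2 q}$)
$\left(-28\right) 13 F{\left(5,-2 \right)} = \left(-28\right) 13 \frac{3 - 2}{2 \left(-2 + 5\right)} = - 364 \cdot \frac{1}{2} \cdot \frac{1}{3} \cdot 1 = \left(-364\right) \frac{1}{6} = - \frac{182}{3}$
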